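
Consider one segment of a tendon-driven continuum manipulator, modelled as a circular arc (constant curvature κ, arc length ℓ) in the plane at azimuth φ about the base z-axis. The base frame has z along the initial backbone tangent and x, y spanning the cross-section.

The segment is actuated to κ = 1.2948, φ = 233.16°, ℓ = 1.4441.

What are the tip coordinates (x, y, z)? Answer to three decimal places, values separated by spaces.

-0.599 -0.800 0.738

θ = κ·ℓ = 1.2948 × 1.4441 = 1.86982 rad
ρ = (1 − cos θ)/κ = (1 − -0.29459)/1.2948 = 0.99984
z = sin θ / κ = 0.95562/1.2948 = 0.73805
x = ρ cos φ = 0.99984 × cos(233.16°) = -0.59948
y = ρ sin φ = 0.99984 × sin(233.16°) = -0.80018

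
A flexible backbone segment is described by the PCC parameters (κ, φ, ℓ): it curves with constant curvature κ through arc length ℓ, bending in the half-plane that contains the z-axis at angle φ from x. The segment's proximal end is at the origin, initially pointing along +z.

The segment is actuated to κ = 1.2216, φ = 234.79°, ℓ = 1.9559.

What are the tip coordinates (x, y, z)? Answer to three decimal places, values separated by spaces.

θ = κ·ℓ = 1.2216 × 1.9559 = 2.38933 rad
ρ = (1 − cos θ)/κ = (1 − -0.73014)/1.2216 = 1.41629
z = sin θ / κ = 0.68329/1.2216 = 0.55934
x = ρ cos φ = 1.41629 × cos(234.79°) = -0.81660
y = ρ sin φ = 1.41629 × sin(234.79°) = -1.15717

-0.817 -1.157 0.559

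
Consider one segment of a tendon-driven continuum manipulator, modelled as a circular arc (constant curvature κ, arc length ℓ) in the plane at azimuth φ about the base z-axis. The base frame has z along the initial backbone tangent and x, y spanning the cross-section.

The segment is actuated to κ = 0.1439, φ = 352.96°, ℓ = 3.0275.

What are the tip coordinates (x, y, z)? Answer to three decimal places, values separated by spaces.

0.644 -0.080 2.933

θ = κ·ℓ = 0.1439 × 3.0275 = 0.43566 rad
ρ = (1 − cos θ)/κ = (1 − 0.90659)/0.1439 = 0.64911
z = sin θ / κ = 0.42201/0.1439 = 2.93264
x = ρ cos φ = 0.64911 × cos(352.96°) = 0.64422
y = ρ sin φ = 0.64911 × sin(352.96°) = -0.07956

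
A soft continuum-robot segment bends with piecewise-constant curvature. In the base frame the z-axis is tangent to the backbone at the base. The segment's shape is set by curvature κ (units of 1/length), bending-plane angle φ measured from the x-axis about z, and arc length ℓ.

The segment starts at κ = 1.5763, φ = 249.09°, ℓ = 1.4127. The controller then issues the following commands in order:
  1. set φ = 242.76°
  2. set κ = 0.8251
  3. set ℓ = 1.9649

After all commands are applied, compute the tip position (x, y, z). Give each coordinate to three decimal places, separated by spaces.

initial: κ=1.5763, φ=249.09°, ℓ=1.4127
cmd 1: set φ=242.76° → (κ,φ,ℓ)=(1.5763,242.76°,1.4127) → tip=(-0.4675,-0.9081,0.5027)
cmd 2: set κ=0.8251 → (κ,φ,ℓ)=(0.8251,242.76°,1.4127) → tip=(-0.3361,-0.6528,1.1138)
cmd 3: set ℓ=1.9649 → (κ,φ,ℓ)=(0.8251,242.76°,1.9649) → tip=(-0.5827,-1.1319,1.2104)

-0.583 -1.132 1.210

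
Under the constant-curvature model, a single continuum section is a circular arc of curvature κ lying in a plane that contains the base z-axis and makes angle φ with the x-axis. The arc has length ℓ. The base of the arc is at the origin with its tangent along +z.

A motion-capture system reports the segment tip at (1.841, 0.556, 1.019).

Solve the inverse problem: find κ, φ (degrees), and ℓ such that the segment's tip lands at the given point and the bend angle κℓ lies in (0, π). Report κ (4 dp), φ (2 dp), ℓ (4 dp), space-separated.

ρ = √(x²+y²) = √(1.841² + 0.556²) = 1.92313
φ = atan2(y, x) mod 360° = atan2(0.556, 1.841) = 16.8048°
|p|² = ρ² + z² = 1.92313² + 1.019² = 4.73678
κ = 2ρ / |p|² = 2×1.92313 / 4.73678 = 0.81200
θ = 2·atan2(ρ, z) = 2·atan2(1.92313, 1.019) = 2.16708 rad
ℓ = θ/κ = 2.16708/0.81200 = 2.66883

0.8120 16.80 2.6688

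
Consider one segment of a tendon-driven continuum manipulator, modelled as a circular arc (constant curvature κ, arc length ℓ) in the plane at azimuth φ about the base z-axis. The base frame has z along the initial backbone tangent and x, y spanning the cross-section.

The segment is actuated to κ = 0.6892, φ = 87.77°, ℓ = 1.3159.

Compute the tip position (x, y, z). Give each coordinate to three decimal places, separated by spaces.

θ = κ·ℓ = 0.6892 × 1.3159 = 0.90692 rad
ρ = (1 − cos θ)/κ = (1 − 0.61618)/0.6892 = 0.55691
z = sin θ / κ = 0.78761/0.6892 = 1.14279
x = ρ cos φ = 0.55691 × cos(87.77°) = 0.02167
y = ρ sin φ = 0.55691 × sin(87.77°) = 0.55649

0.022 0.556 1.143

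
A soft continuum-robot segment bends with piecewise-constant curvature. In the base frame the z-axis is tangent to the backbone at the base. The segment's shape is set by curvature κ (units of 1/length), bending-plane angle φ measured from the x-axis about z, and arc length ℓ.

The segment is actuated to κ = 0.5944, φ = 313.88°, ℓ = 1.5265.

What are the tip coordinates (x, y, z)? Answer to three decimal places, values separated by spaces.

θ = κ·ℓ = 0.5944 × 1.5265 = 0.90735 rad
ρ = (1 − cos θ)/κ = (1 − 0.61583)/0.5944 = 0.64631
z = sin θ / κ = 0.78788/0.5944 = 1.32550
x = ρ cos φ = 0.64631 × cos(313.88°) = 0.44799
y = ρ sin φ = 0.64631 × sin(313.88°) = -0.46585

0.448 -0.466 1.325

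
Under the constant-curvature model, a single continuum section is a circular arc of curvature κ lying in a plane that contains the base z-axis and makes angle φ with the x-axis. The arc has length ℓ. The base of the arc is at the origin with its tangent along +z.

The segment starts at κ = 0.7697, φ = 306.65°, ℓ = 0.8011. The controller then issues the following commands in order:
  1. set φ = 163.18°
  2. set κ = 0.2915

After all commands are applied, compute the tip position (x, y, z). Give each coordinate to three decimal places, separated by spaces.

initial: κ=0.7697, φ=306.65°, ℓ=0.8011
cmd 1: set φ=163.18° → (κ,φ,ℓ)=(0.7697,163.18°,0.8011) → tip=(-0.2290,0.0692,0.7513)
cmd 2: set κ=0.2915 → (κ,φ,ℓ)=(0.2915,163.18°,0.8011) → tip=(-0.0891,0.0269,0.7938)

-0.089 0.027 0.794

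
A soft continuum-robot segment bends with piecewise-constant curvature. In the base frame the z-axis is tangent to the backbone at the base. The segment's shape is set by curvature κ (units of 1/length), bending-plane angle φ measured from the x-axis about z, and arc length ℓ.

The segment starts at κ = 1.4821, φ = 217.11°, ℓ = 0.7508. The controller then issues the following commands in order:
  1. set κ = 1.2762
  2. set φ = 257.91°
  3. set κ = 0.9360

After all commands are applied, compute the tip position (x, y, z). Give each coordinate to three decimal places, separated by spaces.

-0.053 -0.248 0.691

initial: κ=1.4821, φ=217.11°, ℓ=0.7508
cmd 1: set κ=1.2762 → (κ,φ,ℓ)=(1.2762,217.11°,0.7508) → tip=(-0.2656,-0.2009,0.6411)
cmd 2: set φ=257.91° → (κ,φ,ℓ)=(1.2762,257.91°,0.7508) → tip=(-0.0697,-0.3256,0.6411)
cmd 3: set κ=0.9360 → (κ,φ,ℓ)=(0.9360,257.91°,0.7508) → tip=(-0.0530,-0.2475,0.6905)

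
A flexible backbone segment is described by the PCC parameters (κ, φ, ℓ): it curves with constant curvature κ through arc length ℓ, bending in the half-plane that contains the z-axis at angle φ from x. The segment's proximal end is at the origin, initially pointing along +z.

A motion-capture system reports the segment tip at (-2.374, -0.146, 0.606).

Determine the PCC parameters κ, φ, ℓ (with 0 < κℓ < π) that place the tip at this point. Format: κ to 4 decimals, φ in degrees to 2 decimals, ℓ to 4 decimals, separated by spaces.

ρ = √(x²+y²) = √(-2.374² + -0.146²) = 2.37849
φ = atan2(y, x) mod 360° = atan2(-0.146, -2.374) = 183.5192°
|p|² = ρ² + z² = 2.37849² + 0.606² = 6.02443
κ = 2ρ / |p|² = 2×2.37849 / 6.02443 = 0.78961
θ = 2·atan2(ρ, z) = 2·atan2(2.37849, 0.606) = 2.64264 rad
ℓ = θ/κ = 2.64264/0.78961 = 3.34675

0.7896 183.52 3.3468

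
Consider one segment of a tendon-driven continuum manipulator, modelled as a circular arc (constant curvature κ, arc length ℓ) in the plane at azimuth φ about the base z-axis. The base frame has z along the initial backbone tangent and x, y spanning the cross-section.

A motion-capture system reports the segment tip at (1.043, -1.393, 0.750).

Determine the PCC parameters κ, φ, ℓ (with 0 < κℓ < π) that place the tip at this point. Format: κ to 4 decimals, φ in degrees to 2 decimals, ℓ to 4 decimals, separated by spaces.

ρ = √(x²+y²) = √(1.043² + -1.393²) = 1.74020
φ = atan2(y, x) mod 360° = atan2(-1.393, 1.043) = 306.8238°
|p|² = ρ² + z² = 1.74020² + 0.750² = 3.59080
κ = 2ρ / |p|² = 2×1.74020 / 3.59080 = 0.96926
θ = 2·atan2(ρ, z) = 2·atan2(1.74020, 0.750) = 2.32773 rad
ℓ = θ/κ = 2.32773/0.96926 = 2.40157

0.9693 306.82 2.4016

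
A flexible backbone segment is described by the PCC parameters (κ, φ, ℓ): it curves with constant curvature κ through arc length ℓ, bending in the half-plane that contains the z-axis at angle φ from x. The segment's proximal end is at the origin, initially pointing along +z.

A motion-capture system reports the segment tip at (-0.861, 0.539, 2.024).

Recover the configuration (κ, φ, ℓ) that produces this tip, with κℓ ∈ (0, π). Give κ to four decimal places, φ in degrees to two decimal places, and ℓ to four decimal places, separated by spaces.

ρ = √(x²+y²) = √(-0.861² + 0.539²) = 1.01580
φ = atan2(y, x) mod 360° = atan2(0.539, -0.861) = 147.9528°
|p|² = ρ² + z² = 1.01580² + 2.024² = 5.12842
κ = 2ρ / |p|² = 2×1.01580 / 5.12842 = 0.39614
θ = 2·atan2(ρ, z) = 2·atan2(1.01580, 2.024) = 0.93029 rad
ℓ = θ/κ = 0.93029/0.39614 = 2.34837

0.3961 147.95 2.3484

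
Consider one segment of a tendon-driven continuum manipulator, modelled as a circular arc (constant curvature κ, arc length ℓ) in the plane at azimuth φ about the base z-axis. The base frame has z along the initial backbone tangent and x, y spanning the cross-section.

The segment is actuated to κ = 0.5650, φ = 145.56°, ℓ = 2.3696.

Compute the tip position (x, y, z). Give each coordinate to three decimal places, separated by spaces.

-1.124 0.771 1.723

θ = κ·ℓ = 0.5650 × 2.3696 = 1.33882 rad
ρ = (1 − cos θ)/κ = (1 − 0.22990)/0.5650 = 1.36301
z = sin θ / κ = 0.97321/0.5650 = 1.72250
x = ρ cos φ = 1.36301 × cos(145.56°) = -1.12410
y = ρ sin φ = 1.36301 × sin(145.56°) = 0.77084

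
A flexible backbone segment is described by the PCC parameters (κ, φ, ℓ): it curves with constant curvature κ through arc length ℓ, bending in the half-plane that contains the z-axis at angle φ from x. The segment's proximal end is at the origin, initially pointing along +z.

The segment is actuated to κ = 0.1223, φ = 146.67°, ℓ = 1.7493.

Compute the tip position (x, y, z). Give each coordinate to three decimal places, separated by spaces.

-0.156 0.102 1.736

θ = κ·ℓ = 0.1223 × 1.7493 = 0.21394 rad
ρ = (1 − cos θ)/κ = (1 − 0.97720)/0.1223 = 0.18641
z = sin θ / κ = 0.21231/0.1223 = 1.73599
x = ρ cos φ = 0.18641 × cos(146.67°) = -0.15575
y = ρ sin φ = 0.18641 × sin(146.67°) = 0.10242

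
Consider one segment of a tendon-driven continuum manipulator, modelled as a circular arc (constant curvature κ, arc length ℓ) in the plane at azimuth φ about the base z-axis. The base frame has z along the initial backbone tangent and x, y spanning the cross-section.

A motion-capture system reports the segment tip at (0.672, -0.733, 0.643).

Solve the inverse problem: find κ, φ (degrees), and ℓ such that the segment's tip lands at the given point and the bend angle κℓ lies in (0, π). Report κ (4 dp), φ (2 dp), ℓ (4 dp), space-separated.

ρ = √(x²+y²) = √(0.672² + -0.733²) = 0.99442
φ = atan2(y, x) mod 360° = atan2(-0.733, 0.672) = 312.5140°
|p|² = ρ² + z² = 0.99442² + 0.643² = 1.40232
κ = 2ρ / |p|² = 2×0.99442 / 1.40232 = 1.41825
θ = 2·atan2(ρ, z) = 2·atan2(0.99442, 0.643) = 1.99362 rad
ℓ = θ/κ = 1.99362/1.41825 = 1.40569

1.4182 312.51 1.4057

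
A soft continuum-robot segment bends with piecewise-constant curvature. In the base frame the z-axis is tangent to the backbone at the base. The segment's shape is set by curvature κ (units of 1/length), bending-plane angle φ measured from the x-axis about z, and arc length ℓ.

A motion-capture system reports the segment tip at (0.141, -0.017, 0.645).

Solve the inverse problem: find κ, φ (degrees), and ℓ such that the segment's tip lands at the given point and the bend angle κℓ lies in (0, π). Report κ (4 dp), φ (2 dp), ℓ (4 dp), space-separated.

ρ = √(x²+y²) = √(0.141² + -0.017²) = 0.14202
φ = atan2(y, x) mod 360° = atan2(-0.017, 0.141) = 353.1252°
|p|² = ρ² + z² = 0.14202² + 0.645² = 0.43620
κ = 2ρ / |p|² = 2×0.14202 / 0.43620 = 0.65118
θ = 2·atan2(ρ, z) = 2·atan2(0.14202, 0.645) = 0.43346 rad
ℓ = θ/κ = 0.43346/0.65118 = 0.66565

0.6512 353.13 0.6656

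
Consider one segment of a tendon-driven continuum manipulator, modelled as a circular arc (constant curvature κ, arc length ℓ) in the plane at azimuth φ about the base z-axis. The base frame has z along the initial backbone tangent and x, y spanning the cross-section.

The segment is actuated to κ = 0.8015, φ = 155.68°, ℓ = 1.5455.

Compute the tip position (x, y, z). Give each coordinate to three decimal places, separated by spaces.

θ = κ·ℓ = 0.8015 × 1.5455 = 1.23872 rad
ρ = (1 − cos θ)/κ = (1 − 0.32601)/0.8015 = 0.84091
z = sin θ / κ = 0.94537/0.8015 = 1.17950
x = ρ cos φ = 0.84091 × cos(155.68°) = -0.76629
y = ρ sin φ = 0.84091 × sin(155.68°) = 0.34632

-0.766 0.346 1.179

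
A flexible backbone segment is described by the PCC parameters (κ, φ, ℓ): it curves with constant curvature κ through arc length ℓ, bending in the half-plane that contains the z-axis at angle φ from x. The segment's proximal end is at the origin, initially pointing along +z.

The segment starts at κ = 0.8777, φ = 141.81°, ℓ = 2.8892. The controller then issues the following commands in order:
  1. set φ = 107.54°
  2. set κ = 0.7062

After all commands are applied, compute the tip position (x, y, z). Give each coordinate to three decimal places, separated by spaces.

-0.620 1.961 1.263

initial: κ=0.8777, φ=141.81°, ℓ=2.8892
cmd 1: set φ=107.54° → (κ,φ,ℓ)=(0.8777,107.54°,2.8892) → tip=(-0.6256,1.9795,0.6487)
cmd 2: set κ=0.7062 → (κ,φ,ℓ)=(0.7062,107.54°,2.8892) → tip=(-0.6199,1.9611,1.2628)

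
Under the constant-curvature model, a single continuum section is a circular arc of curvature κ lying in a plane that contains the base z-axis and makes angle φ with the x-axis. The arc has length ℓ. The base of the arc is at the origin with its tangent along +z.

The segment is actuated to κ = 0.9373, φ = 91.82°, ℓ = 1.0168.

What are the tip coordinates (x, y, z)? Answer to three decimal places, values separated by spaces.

-0.014 0.449 0.870

θ = κ·ℓ = 0.9373 × 1.0168 = 0.95305 rad
ρ = (1 − cos θ)/κ = (1 − 0.57920)/0.9373 = 0.44895
z = sin θ / κ = 0.81518/0.9373 = 0.86972
x = ρ cos φ = 0.44895 × cos(91.82°) = -0.01426
y = ρ sin φ = 0.44895 × sin(91.82°) = 0.44872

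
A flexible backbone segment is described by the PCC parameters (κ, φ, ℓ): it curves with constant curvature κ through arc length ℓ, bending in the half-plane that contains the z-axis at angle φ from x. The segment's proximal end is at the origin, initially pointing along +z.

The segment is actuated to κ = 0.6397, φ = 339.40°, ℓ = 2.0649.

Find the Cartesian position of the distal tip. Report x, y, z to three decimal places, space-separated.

θ = κ·ℓ = 0.6397 × 2.0649 = 1.32092 rad
ρ = (1 − cos θ)/κ = (1 − 0.24729)/0.6397 = 1.17666
z = sin θ / κ = 0.96894/0.6397 = 1.51468
x = ρ cos φ = 1.17666 × cos(339.40°) = 1.10143
y = ρ sin φ = 1.17666 × sin(339.40°) = -0.41400

1.101 -0.414 1.515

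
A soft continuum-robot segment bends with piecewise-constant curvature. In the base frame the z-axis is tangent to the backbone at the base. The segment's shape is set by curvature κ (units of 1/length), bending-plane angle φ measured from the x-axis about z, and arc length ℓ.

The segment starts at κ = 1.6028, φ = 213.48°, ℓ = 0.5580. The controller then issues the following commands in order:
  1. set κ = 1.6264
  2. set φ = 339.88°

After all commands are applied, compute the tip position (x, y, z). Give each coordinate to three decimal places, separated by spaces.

0.222 -0.081 0.484

initial: κ=1.6028, φ=213.48°, ℓ=0.5580
cmd 1: set κ=1.6264 → (κ,φ,ℓ)=(1.6264,213.48°,0.5580) → tip=(-0.1971,-0.1304,0.4845)
cmd 2: set φ=339.88° → (κ,φ,ℓ)=(1.6264,339.88°,0.5580) → tip=(0.2219,-0.0813,0.4845)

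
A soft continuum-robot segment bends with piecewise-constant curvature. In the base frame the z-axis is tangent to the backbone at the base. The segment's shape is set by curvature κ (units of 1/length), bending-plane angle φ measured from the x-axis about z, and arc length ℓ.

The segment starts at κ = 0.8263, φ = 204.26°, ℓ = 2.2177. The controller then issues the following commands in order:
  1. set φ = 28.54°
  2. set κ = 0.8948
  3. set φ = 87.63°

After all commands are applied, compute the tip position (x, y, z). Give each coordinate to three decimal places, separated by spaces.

0.065 1.565 1.023

initial: κ=0.8263, φ=204.26°, ℓ=2.2177
cmd 1: set φ=28.54° → (κ,φ,ℓ)=(0.8263,28.54°,2.2177) → tip=(1.3382,0.7278,1.1690)
cmd 2: set κ=0.8948 → (κ,φ,ℓ)=(0.8948,28.54°,2.2177) → tip=(1.3763,0.7485,1.0233)
cmd 3: set φ=87.63° → (κ,φ,ℓ)=(0.8948,87.63°,2.2177) → tip=(0.0648,1.5654,1.0233)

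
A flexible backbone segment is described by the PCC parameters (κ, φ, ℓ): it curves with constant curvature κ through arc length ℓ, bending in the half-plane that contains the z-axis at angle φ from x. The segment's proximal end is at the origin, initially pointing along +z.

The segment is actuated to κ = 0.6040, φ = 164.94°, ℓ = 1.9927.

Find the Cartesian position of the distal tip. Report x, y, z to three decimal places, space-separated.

-1.025 0.276 1.545

θ = κ·ℓ = 0.6040 × 1.9927 = 1.20359 rad
ρ = (1 − cos θ)/κ = (1 − 0.35901)/0.6040 = 1.06124
z = sin θ / κ = 0.93333/0.6040 = 1.54526
x = ρ cos φ = 1.06124 × cos(164.94°) = -1.02479
y = ρ sin φ = 1.06124 × sin(164.94°) = 0.27574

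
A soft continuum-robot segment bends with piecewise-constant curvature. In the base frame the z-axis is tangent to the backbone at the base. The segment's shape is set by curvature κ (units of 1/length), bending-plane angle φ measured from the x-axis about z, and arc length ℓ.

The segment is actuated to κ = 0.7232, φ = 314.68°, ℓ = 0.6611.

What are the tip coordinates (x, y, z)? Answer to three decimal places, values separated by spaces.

0.109 -0.110 0.636

θ = κ·ℓ = 0.7232 × 0.6611 = 0.47811 rad
ρ = (1 − cos θ)/κ = (1 − 0.88787)/0.7232 = 0.15505
z = sin θ / κ = 0.46010/0.7232 = 0.63620
x = ρ cos φ = 0.15505 × cos(314.68°) = 0.10902
y = ρ sin φ = 0.15505 × sin(314.68°) = -0.11025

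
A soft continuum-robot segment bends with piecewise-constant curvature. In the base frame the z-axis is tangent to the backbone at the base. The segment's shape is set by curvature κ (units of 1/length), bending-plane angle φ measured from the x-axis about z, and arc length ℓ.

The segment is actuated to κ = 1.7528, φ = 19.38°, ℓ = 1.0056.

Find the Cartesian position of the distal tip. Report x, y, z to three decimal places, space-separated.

θ = κ·ℓ = 1.7528 × 1.0056 = 1.76262 rad
ρ = (1 − cos θ)/κ = (1 − -0.19065)/1.7528 = 0.67928
z = sin θ / κ = 0.98166/1.7528 = 0.56005
x = ρ cos φ = 0.67928 × cos(19.38°) = 0.64079
y = ρ sin φ = 0.67928 × sin(19.38°) = 0.22541

0.641 0.225 0.560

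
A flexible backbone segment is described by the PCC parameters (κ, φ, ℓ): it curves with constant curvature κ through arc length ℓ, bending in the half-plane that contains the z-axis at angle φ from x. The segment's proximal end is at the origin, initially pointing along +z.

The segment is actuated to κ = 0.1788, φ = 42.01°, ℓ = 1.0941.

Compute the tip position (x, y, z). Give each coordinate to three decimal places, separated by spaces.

θ = κ·ℓ = 0.1788 × 1.0941 = 0.19563 rad
ρ = (1 − cos θ)/κ = (1 − 0.98093)/0.1788 = 0.10668
z = sin θ / κ = 0.19438/0.1788 = 1.08713
x = ρ cos φ = 0.10668 × cos(42.01°) = 0.07926
y = ρ sin φ = 0.10668 × sin(42.01°) = 0.07139

0.079 0.071 1.087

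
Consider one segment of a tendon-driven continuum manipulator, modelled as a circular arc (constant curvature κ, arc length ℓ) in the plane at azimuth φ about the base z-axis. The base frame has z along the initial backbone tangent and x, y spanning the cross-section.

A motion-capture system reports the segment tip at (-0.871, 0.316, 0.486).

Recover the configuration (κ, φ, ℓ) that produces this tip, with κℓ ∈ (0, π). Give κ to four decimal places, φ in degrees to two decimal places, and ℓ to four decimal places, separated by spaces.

ρ = √(x²+y²) = √(-0.871² + 0.316²) = 0.92655
φ = atan2(y, x) mod 360° = atan2(0.316, -0.871) = 160.0592°
|p|² = ρ² + z² = 0.92655² + 0.486² = 1.09469
κ = 2ρ / |p|² = 2×0.92655 / 1.09469 = 1.69281
θ = 2·atan2(ρ, z) = 2·atan2(0.92655, 0.486) = 2.17544 rad
ℓ = θ/κ = 2.17544/1.69281 = 1.28511

1.6928 160.06 1.2851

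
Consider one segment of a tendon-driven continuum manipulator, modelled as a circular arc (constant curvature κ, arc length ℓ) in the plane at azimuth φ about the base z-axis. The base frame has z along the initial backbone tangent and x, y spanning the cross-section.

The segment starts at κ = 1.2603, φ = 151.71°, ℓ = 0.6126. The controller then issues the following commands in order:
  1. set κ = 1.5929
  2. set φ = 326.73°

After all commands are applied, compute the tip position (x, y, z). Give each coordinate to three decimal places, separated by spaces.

initial: κ=1.2603, φ=151.71°, ℓ=0.6126
cmd 1: set κ=1.5929 → (κ,φ,ℓ)=(1.5929,151.71°,0.6126) → tip=(-0.2430,0.1308,0.5199)
cmd 2: set φ=326.73° → (κ,φ,ℓ)=(1.5929,326.73°,0.6126) → tip=(0.2307,-0.1514,0.5199)

0.231 -0.151 0.520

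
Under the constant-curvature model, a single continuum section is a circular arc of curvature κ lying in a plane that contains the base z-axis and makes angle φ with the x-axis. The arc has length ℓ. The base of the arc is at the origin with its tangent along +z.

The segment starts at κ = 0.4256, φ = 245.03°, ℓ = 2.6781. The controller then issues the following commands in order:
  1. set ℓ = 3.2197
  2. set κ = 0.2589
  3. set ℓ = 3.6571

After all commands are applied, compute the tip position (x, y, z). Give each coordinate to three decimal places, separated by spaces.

initial: κ=0.4256, φ=245.03°, ℓ=2.6781
cmd 1: set ℓ=3.2197 → (κ,φ,ℓ)=(0.4256,245.03°,3.2197) → tip=(-0.7943,-1.7058,2.3026)
cmd 2: set κ=0.2589 → (κ,φ,ℓ)=(0.2589,245.03°,3.2197) → tip=(-0.5344,-1.1477,2.8596)
cmd 3: set ℓ=3.6571 → (κ,φ,ℓ)=(0.2589,245.03°,3.6571) → tip=(-0.6779,-1.4557,3.1347)

-0.678 -1.456 3.135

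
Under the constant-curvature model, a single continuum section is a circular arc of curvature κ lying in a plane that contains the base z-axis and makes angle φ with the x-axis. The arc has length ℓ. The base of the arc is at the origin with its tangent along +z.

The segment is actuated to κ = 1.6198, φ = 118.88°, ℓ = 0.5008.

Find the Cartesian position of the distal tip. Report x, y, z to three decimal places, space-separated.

-0.093 0.168 0.448

θ = κ·ℓ = 1.6198 × 0.5008 = 0.81120 rad
ρ = (1 − cos θ)/κ = (1 − 0.68863)/1.6198 = 0.19223
z = sin θ / κ = 0.72511/1.6198 = 0.44765
x = ρ cos φ = 0.19223 × cos(118.88°) = -0.09284
y = ρ sin φ = 0.19223 × sin(118.88°) = 0.16832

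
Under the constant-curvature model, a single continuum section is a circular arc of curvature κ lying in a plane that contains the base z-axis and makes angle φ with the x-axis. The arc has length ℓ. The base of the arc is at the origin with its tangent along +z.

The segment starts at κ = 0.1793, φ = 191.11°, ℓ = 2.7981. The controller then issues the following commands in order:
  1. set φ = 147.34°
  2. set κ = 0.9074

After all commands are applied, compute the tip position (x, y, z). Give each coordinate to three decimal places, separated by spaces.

initial: κ=0.1793, φ=191.11°, ℓ=2.7981
cmd 1: set φ=147.34° → (κ,φ,ℓ)=(0.1793,147.34°,2.7981) → tip=(-0.5786,0.3709,2.6822)
cmd 2: set κ=0.9074 → (κ,φ,ℓ)=(0.9074,147.34°,2.7981) → tip=(-1.6922,1.0847,0.6246)

-1.692 1.085 0.625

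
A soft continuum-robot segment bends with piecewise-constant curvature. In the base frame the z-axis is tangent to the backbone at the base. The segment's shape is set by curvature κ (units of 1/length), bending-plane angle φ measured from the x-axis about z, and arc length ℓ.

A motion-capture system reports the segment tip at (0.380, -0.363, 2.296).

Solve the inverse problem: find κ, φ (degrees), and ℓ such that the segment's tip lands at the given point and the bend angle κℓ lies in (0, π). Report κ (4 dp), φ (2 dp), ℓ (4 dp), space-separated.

ρ = √(x²+y²) = √(0.380² + -0.363²) = 0.52552
φ = atan2(y, x) mod 360° = atan2(-0.363, 0.380) = 316.3107°
|p|² = ρ² + z² = 0.52552² + 2.296² = 5.54778
κ = 2ρ / |p|² = 2×0.52552 / 5.54778 = 0.18945
θ = 2·atan2(ρ, z) = 2·atan2(0.52552, 2.296) = 0.45002 rad
ℓ = θ/κ = 0.45002/0.18945 = 2.37537

0.1895 316.31 2.3754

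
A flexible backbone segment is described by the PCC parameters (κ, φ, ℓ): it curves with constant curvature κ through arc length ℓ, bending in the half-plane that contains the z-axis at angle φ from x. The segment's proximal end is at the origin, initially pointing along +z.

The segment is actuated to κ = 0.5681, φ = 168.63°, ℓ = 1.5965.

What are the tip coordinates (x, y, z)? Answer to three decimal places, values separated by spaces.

θ = κ·ℓ = 0.5681 × 1.5965 = 0.90697 rad
ρ = (1 − cos θ)/κ = (1 − 0.61613)/0.5681 = 0.67570
z = sin θ / κ = 0.78764/0.5681 = 1.38645
x = ρ cos φ = 0.67570 × cos(168.63°) = -0.66244
y = ρ sin φ = 0.67570 × sin(168.63°) = 0.13321

-0.662 0.133 1.386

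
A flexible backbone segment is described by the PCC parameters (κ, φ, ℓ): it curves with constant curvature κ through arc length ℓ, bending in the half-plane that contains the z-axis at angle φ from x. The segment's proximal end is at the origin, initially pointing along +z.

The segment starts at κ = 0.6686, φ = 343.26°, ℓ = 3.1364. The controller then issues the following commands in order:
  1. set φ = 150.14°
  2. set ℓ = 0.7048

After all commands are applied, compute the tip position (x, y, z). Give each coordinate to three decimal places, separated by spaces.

initial: κ=0.6686, φ=343.26°, ℓ=3.1364
cmd 1: set φ=150.14° → (κ,φ,ℓ)=(0.6686,150.14°,3.1364) → tip=(-1.9486,1.1187,1.2933)
cmd 2: set ℓ=0.7048 → (κ,φ,ℓ)=(0.6686,150.14°,0.7048) → tip=(-0.1414,0.0812,0.6790)

-0.141 0.081 0.679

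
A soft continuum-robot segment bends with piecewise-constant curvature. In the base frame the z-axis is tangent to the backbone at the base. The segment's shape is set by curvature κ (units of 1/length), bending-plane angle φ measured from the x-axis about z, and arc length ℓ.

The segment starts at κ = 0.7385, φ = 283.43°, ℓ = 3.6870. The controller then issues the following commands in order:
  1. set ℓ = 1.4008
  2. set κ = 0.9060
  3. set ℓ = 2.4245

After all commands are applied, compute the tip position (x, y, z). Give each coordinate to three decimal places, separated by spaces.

0.407 -1.702 0.895

initial: κ=0.7385, φ=283.43°, ℓ=3.6870
cmd 1: set ℓ=1.4008 → (κ,φ,ℓ)=(0.7385,283.43°,1.4008) → tip=(0.1538,-0.6441,1.1640)
cmd 2: set κ=0.9060 → (κ,φ,ℓ)=(0.9060,283.43°,1.4008) → tip=(0.1802,-0.7546,1.0539)
cmd 3: set ℓ=2.4245 → (κ,φ,ℓ)=(0.9060,283.43°,2.4245) → tip=(0.4065,-1.7024,0.8946)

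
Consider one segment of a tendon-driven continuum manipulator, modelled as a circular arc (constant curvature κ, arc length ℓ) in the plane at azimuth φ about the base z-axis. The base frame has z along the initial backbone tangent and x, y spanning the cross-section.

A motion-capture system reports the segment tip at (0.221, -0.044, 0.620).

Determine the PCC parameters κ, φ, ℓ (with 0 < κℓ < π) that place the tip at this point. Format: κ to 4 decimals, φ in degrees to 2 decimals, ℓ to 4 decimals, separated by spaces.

ρ = √(x²+y²) = √(0.221² + -0.044²) = 0.22534
φ = atan2(y, x) mod 360° = atan2(-0.044, 0.221) = 348.7399°
|p|² = ρ² + z² = 0.22534² + 0.620² = 0.43518
κ = 2ρ / |p|² = 2×0.22534 / 0.43518 = 1.03561
θ = 2·atan2(ρ, z) = 2·atan2(0.22534, 0.620) = 0.69721 rad
ℓ = θ/κ = 0.69721/1.03561 = 0.67323

1.0356 348.74 0.6732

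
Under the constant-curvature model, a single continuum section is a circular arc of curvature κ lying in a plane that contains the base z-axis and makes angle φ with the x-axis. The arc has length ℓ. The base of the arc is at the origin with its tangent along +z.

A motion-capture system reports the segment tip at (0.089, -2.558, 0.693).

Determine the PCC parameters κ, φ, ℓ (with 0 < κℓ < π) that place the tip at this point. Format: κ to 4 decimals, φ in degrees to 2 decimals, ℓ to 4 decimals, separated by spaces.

ρ = √(x²+y²) = √(0.089² + -2.558²) = 2.55955
φ = atan2(y, x) mod 360° = atan2(-2.558, 0.089) = 271.9927°
|p|² = ρ² + z² = 2.55955² + 0.693² = 7.03153
κ = 2ρ / |p|² = 2×2.55955 / 7.03153 = 0.72802
θ = 2·atan2(ρ, z) = 2·atan2(2.55955, 0.693) = 2.61277 rad
ℓ = θ/κ = 2.61277/0.72802 = 3.58887

0.7280 271.99 3.5889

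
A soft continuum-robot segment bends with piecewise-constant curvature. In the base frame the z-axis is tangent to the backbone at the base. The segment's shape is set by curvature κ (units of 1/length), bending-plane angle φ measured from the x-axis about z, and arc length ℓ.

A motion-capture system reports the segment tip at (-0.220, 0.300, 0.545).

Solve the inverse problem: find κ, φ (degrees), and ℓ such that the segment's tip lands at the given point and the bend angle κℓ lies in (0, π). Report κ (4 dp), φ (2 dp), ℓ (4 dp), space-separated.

ρ = √(x²+y²) = √(-0.220² + 0.300²) = 0.37202
φ = atan2(y, x) mod 360° = atan2(0.300, -0.220) = 126.2538°
|p|² = ρ² + z² = 0.37202² + 0.545² = 0.43543
κ = 2ρ / |p|² = 2×0.37202 / 0.43543 = 1.70877
θ = 2·atan2(ρ, z) = 2·atan2(0.37202, 0.545) = 1.19792 rad
ℓ = θ/κ = 1.19792/1.70877 = 0.70104

1.7088 126.25 0.7010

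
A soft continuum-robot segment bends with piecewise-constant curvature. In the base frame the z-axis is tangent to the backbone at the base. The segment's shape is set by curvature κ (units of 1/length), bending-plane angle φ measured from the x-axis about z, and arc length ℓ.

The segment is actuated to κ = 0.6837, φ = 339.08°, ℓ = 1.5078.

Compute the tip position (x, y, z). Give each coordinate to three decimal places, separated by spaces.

0.664 -0.254 1.255

θ = κ·ℓ = 0.6837 × 1.5078 = 1.03088 rad
ρ = (1 − cos θ)/κ = (1 − 0.51406)/0.6837 = 0.71075
z = sin θ / κ = 0.85775/0.6837 = 1.25458
x = ρ cos φ = 0.71075 × cos(339.08°) = 0.66390
y = ρ sin φ = 0.71075 × sin(339.08°) = -0.25378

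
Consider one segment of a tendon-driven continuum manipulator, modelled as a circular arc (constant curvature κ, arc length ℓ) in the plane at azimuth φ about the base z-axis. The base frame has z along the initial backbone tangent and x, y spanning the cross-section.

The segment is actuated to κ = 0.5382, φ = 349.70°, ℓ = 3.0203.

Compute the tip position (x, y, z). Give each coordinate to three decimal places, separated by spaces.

θ = κ·ℓ = 0.5382 × 3.0203 = 1.62553 rad
ρ = (1 − cos θ)/κ = (1 − -0.05470)/0.5382 = 1.95968
z = sin θ / κ = 0.99850/0.5382 = 1.85526
x = ρ cos φ = 1.95968 × cos(349.70°) = 1.92810
y = ρ sin φ = 1.95968 × sin(349.70°) = -0.35040

1.928 -0.350 1.855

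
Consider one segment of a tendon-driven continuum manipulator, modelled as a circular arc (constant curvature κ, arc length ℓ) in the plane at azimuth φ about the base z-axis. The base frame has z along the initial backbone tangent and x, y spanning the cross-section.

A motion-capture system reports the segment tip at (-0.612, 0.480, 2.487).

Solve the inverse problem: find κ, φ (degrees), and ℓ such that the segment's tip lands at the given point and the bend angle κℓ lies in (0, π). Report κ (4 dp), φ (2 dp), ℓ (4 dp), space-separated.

0.2291 141.89 2.6461

ρ = √(x²+y²) = √(-0.612² + 0.480²) = 0.77778
φ = atan2(y, x) mod 360° = atan2(0.480, -0.612) = 141.8924°
|p|² = ρ² + z² = 0.77778² + 2.487² = 6.79011
κ = 2ρ / |p|² = 2×0.77778 / 6.79011 = 0.22909
θ = 2·atan2(ρ, z) = 2·atan2(0.77778, 2.487) = 0.60620 rad
ℓ = θ/κ = 0.60620/0.22909 = 2.64612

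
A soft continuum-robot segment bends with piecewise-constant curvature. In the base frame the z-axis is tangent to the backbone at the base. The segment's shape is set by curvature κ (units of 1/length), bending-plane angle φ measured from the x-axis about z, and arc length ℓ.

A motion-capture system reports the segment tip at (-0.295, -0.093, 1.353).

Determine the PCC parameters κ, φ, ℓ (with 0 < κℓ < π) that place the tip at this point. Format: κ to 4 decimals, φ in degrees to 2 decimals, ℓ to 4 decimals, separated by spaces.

ρ = √(x²+y²) = √(-0.295² + -0.093²) = 0.30931
φ = atan2(y, x) mod 360° = atan2(-0.093, -0.295) = 197.4977°
|p|² = ρ² + z² = 0.30931² + 1.353² = 1.92628
κ = 2ρ / |p|² = 2×0.30931 / 1.92628 = 0.32115
θ = 2·atan2(ρ, z) = 2·atan2(0.30931, 1.353) = 0.44950 rad
ℓ = θ/κ = 0.44950/0.32115 = 1.39966

0.3211 197.50 1.3997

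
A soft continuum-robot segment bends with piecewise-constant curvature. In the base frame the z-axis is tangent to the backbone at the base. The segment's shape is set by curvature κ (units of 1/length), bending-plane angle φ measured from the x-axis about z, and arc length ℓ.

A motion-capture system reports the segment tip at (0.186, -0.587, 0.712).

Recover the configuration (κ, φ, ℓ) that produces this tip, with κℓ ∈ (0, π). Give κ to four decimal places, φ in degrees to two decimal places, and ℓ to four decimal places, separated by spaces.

1.3898 287.58 1.0261

ρ = √(x²+y²) = √(0.186² + -0.587²) = 0.61576
φ = atan2(y, x) mod 360° = atan2(-0.587, 0.186) = 287.5816°
|p|² = ρ² + z² = 0.61576² + 0.712² = 0.88611
κ = 2ρ / |p|² = 2×0.61576 / 0.88611 = 1.38981
θ = 2·atan2(ρ, z) = 2·atan2(0.61576, 0.712) = 1.42609 rad
ℓ = θ/κ = 1.42609/1.38981 = 1.02610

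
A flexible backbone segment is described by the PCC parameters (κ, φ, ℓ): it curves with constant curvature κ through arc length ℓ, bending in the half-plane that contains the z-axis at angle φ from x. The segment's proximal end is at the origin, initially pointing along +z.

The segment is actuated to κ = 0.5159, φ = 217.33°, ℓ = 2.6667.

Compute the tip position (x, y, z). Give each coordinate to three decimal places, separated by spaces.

θ = κ·ℓ = 0.5159 × 2.6667 = 1.37575 rad
ρ = (1 − cos θ)/κ = (1 − 0.19381)/0.5159 = 1.56268
z = sin θ / κ = 0.98104/0.5159 = 1.90161
x = ρ cos φ = 1.56268 × cos(217.33°) = -1.24258
y = ρ sin φ = 1.56268 × sin(217.33°) = -0.94762

-1.243 -0.948 1.902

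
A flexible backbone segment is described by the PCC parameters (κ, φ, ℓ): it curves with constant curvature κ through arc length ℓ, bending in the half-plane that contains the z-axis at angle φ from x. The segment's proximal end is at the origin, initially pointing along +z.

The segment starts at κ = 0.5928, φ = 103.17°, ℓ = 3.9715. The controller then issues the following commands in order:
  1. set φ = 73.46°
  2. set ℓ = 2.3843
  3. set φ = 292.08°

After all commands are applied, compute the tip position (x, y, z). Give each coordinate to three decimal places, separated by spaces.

0.535 -1.318 1.666

initial: κ=0.5928, φ=103.17°, ℓ=3.9715
cmd 1: set φ=73.46° → (κ,φ,ℓ)=(0.5928,73.46°,3.9715) → tip=(0.8192,2.7584,1.1951)
cmd 2: set ℓ=2.3843 → (κ,φ,ℓ)=(0.5928,73.46°,2.3843) → tip=(0.4050,1.3637,1.6661)
cmd 3: set φ=292.08° → (κ,φ,ℓ)=(0.5928,292.08°,2.3843) → tip=(0.5347,-1.3182,1.6661)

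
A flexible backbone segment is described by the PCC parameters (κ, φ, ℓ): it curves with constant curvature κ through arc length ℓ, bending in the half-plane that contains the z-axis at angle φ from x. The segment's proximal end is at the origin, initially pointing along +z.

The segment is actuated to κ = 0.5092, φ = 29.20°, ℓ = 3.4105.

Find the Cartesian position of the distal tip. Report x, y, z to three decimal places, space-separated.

θ = κ·ℓ = 0.5092 × 3.4105 = 1.73663 rad
ρ = (1 − cos θ)/κ = (1 − -0.16507)/0.5092 = 2.28804
z = sin θ / κ = 0.98628/0.5092 = 1.93692
x = ρ cos φ = 2.28804 × cos(29.20°) = 1.99728
y = ρ sin φ = 2.28804 × sin(29.20°) = 1.11624

1.997 1.116 1.937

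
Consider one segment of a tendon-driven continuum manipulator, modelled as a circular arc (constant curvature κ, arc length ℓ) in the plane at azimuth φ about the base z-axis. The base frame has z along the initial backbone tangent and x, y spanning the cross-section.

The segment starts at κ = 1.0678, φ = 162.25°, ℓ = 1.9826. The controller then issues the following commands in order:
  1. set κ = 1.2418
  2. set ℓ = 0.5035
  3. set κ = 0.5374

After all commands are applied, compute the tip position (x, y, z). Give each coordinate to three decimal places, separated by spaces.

initial: κ=1.0678, φ=162.25°, ℓ=1.9826
cmd 1: set κ=1.2418 → (κ,φ,ℓ)=(1.2418,162.25°,1.9826) → tip=(-1.3635,0.4365,0.5061)
cmd 2: set ℓ=0.5035 → (κ,φ,ℓ)=(1.2418,162.25°,0.5035) → tip=(-0.1451,0.0464,0.4713)
cmd 3: set κ=0.5374 → (κ,φ,ℓ)=(0.5374,162.25°,0.5035) → tip=(-0.0645,0.0206,0.4974)

-0.064 0.021 0.497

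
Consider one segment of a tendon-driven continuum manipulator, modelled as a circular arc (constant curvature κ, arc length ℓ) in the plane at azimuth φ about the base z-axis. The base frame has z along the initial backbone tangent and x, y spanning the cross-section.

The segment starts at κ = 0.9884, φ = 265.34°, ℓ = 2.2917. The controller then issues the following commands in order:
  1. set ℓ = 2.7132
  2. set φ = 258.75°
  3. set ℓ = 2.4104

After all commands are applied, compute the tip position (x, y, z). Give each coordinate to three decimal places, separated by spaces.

-0.341 -1.712 0.696

initial: κ=0.9884, φ=265.34°, ℓ=2.2917
cmd 1: set ℓ=2.7132 → (κ,φ,ℓ)=(0.9884,265.34°,2.7132) → tip=(-0.1559,-1.9120,0.4490)
cmd 2: set φ=258.75° → (κ,φ,ℓ)=(0.9884,258.75°,2.7132) → tip=(-0.3743,-1.8815,0.4490)
cmd 3: set ℓ=2.4104 → (κ,φ,ℓ)=(0.9884,258.75°,2.4104) → tip=(-0.3406,-1.7121,0.6964)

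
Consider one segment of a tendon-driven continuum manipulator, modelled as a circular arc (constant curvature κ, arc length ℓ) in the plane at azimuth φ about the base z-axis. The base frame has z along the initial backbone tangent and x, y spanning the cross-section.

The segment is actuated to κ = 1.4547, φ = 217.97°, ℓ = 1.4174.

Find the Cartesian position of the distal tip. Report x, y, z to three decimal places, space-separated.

-0.797 -0.622 0.606

θ = κ·ℓ = 1.4547 × 1.4174 = 2.06189 rad
ρ = (1 − cos θ)/κ = (1 − -0.47159)/1.4547 = 1.01161
z = sin θ / κ = 0.88182/1.4547 = 0.60618
x = ρ cos φ = 1.01161 × cos(217.97°) = -0.79749
y = ρ sin φ = 1.01161 × sin(217.97°) = -0.62239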